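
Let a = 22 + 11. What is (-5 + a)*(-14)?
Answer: -392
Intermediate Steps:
a = 33
(-5 + a)*(-14) = (-5 + 33)*(-14) = 28*(-14) = -392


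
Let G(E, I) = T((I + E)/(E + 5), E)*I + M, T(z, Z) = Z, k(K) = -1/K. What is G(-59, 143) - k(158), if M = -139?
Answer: -1355007/158 ≈ -8576.0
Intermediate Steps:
G(E, I) = -139 + E*I (G(E, I) = E*I - 139 = -139 + E*I)
G(-59, 143) - k(158) = (-139 - 59*143) - (-1)/158 = (-139 - 8437) - (-1)/158 = -8576 - 1*(-1/158) = -8576 + 1/158 = -1355007/158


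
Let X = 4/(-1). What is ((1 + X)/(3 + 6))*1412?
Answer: -1412/3 ≈ -470.67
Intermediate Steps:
X = -4 (X = 4*(-1) = -4)
((1 + X)/(3 + 6))*1412 = ((1 - 4)/(3 + 6))*1412 = -3/9*1412 = -3*1/9*1412 = -1/3*1412 = -1412/3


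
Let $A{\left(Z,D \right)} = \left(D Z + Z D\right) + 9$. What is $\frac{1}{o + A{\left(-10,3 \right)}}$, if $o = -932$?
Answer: $- \frac{1}{983} \approx -0.0010173$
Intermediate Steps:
$A{\left(Z,D \right)} = 9 + 2 D Z$ ($A{\left(Z,D \right)} = \left(D Z + D Z\right) + 9 = 2 D Z + 9 = 9 + 2 D Z$)
$\frac{1}{o + A{\left(-10,3 \right)}} = \frac{1}{-932 + \left(9 + 2 \cdot 3 \left(-10\right)\right)} = \frac{1}{-932 + \left(9 - 60\right)} = \frac{1}{-932 - 51} = \frac{1}{-983} = - \frac{1}{983}$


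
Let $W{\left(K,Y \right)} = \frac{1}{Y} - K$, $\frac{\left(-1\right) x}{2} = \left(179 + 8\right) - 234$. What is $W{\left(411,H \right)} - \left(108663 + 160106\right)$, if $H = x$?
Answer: $- \frac{25302919}{94} \approx -2.6918 \cdot 10^{5}$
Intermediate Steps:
$x = 94$ ($x = - 2 \left(\left(179 + 8\right) - 234\right) = - 2 \left(187 - 234\right) = \left(-2\right) \left(-47\right) = 94$)
$H = 94$
$W{\left(411,H \right)} - \left(108663 + 160106\right) = \left(\frac{1}{94} - 411\right) - \left(108663 + 160106\right) = \left(\frac{1}{94} - 411\right) - 268769 = - \frac{38633}{94} - 268769 = - \frac{25302919}{94}$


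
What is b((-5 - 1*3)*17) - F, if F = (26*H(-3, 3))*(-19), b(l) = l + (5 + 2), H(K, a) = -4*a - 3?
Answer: -7539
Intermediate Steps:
H(K, a) = -3 - 4*a
b(l) = 7 + l (b(l) = l + 7 = 7 + l)
F = 7410 (F = (26*(-3 - 4*3))*(-19) = (26*(-3 - 12))*(-19) = (26*(-15))*(-19) = -390*(-19) = 7410)
b((-5 - 1*3)*17) - F = (7 + (-5 - 1*3)*17) - 1*7410 = (7 + (-5 - 3)*17) - 7410 = (7 - 8*17) - 7410 = (7 - 136) - 7410 = -129 - 7410 = -7539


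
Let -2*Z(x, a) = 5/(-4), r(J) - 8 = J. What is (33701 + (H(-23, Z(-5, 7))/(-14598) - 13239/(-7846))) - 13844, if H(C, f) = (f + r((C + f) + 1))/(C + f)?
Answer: 67856894710945/3416987922 ≈ 19859.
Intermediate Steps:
r(J) = 8 + J
Z(x, a) = 5/8 (Z(x, a) = -5/(2*(-4)) = -5*(-1)/(2*4) = -½*(-5/4) = 5/8)
H(C, f) = (9 + C + 2*f)/(C + f) (H(C, f) = (f + (8 + ((C + f) + 1)))/(C + f) = (f + (8 + (1 + C + f)))/(C + f) = (f + (9 + C + f))/(C + f) = (9 + C + 2*f)/(C + f))
(33701 + (H(-23, Z(-5, 7))/(-14598) - 13239/(-7846))) - 13844 = (33701 + (((9 - 23 + 2*(5/8))/(-23 + 5/8))/(-14598) - 13239/(-7846))) - 13844 = (33701 + (((9 - 23 + 5/4)/(-179/8))*(-1/14598) - 13239*(-1/7846))) - 13844 = (33701 + (-8/179*(-51/4)*(-1/14598) + 13239/7846)) - 13844 = (33701 + ((102/179)*(-1/14598) + 13239/7846)) - 13844 = (33701 + (-17/435507 + 13239/7846)) - 13844 = (33701 + 5765543791/3416987922) - 13844 = 115161675503113/3416987922 - 13844 = 67856894710945/3416987922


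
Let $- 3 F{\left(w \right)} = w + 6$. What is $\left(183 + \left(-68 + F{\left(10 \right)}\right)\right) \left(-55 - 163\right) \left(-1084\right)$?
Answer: $\frac{77746648}{3} \approx 2.5916 \cdot 10^{7}$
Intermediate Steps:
$F{\left(w \right)} = -2 - \frac{w}{3}$ ($F{\left(w \right)} = - \frac{w + 6}{3} = - \frac{6 + w}{3} = -2 - \frac{w}{3}$)
$\left(183 + \left(-68 + F{\left(10 \right)}\right)\right) \left(-55 - 163\right) \left(-1084\right) = \left(183 - \frac{220}{3}\right) \left(-55 - 163\right) \left(-1084\right) = \left(183 - \frac{220}{3}\right) \left(-218\right) \left(-1084\right) = \frac{329}{3} \left(-218\right) \left(-1084\right) = \left(- \frac{71722}{3}\right) \left(-1084\right) = \frac{77746648}{3}$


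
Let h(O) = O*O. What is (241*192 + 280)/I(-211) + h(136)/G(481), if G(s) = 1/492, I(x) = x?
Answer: 1920060200/211 ≈ 9.0998e+6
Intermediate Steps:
G(s) = 1/492
h(O) = O²
(241*192 + 280)/I(-211) + h(136)/G(481) = (241*192 + 280)/(-211) + 136²/(1/492) = (46272 + 280)*(-1/211) + 18496*492 = 46552*(-1/211) + 9100032 = -46552/211 + 9100032 = 1920060200/211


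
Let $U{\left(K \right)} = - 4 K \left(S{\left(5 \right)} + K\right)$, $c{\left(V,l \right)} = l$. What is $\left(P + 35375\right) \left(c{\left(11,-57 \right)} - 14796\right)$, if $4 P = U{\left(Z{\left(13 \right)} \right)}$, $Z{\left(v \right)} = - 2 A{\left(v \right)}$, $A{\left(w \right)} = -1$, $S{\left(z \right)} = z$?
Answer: $-525216933$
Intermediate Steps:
$Z{\left(v \right)} = 2$ ($Z{\left(v \right)} = \left(-2\right) \left(-1\right) = 2$)
$U{\left(K \right)} = - 4 K \left(5 + K\right)$
$P = -14$ ($P = \frac{\left(-4\right) 2 \left(5 + 2\right)}{4} = \frac{\left(-4\right) 2 \cdot 7}{4} = \frac{1}{4} \left(-56\right) = -14$)
$\left(P + 35375\right) \left(c{\left(11,-57 \right)} - 14796\right) = \left(-14 + 35375\right) \left(-57 - 14796\right) = 35361 \left(-14853\right) = -525216933$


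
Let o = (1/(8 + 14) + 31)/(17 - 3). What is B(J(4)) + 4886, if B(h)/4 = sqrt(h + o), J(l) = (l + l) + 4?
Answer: 4886 + 2*sqrt(337183)/77 ≈ 4901.1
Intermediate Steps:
J(l) = 4 + 2*l (J(l) = 2*l + 4 = 4 + 2*l)
o = 683/308 (o = (1/22 + 31)/14 = (1/22 + 31)*(1/14) = (683/22)*(1/14) = 683/308 ≈ 2.2175)
B(h) = 4*sqrt(683/308 + h) (B(h) = 4*sqrt(h + 683/308) = 4*sqrt(683/308 + h))
B(J(4)) + 4886 = 2*sqrt(52591 + 23716*(4 + 2*4))/77 + 4886 = 2*sqrt(52591 + 23716*(4 + 8))/77 + 4886 = 2*sqrt(52591 + 23716*12)/77 + 4886 = 2*sqrt(52591 + 284592)/77 + 4886 = 2*sqrt(337183)/77 + 4886 = 4886 + 2*sqrt(337183)/77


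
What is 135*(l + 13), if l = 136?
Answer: 20115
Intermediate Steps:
135*(l + 13) = 135*(136 + 13) = 135*149 = 20115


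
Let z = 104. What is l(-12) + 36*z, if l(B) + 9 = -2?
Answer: 3733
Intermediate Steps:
l(B) = -11 (l(B) = -9 - 2 = -11)
l(-12) + 36*z = -11 + 36*104 = -11 + 3744 = 3733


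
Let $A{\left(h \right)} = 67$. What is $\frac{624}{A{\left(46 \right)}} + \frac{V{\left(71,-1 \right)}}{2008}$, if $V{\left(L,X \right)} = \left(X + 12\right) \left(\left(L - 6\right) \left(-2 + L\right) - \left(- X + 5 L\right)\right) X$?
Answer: $- \frac{1790081}{134536} \approx -13.306$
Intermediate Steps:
$V{\left(L,X \right)} = X \left(12 + X\right) \left(X - 5 L + \left(-6 + L\right) \left(-2 + L\right)\right)$ ($V{\left(L,X \right)} = \left(12 + X\right) \left(\left(-6 + L\right) \left(-2 + L\right) - \left(- X + 5 L\right)\right) X = \left(12 + X\right) \left(X - 5 L + \left(-6 + L\right) \left(-2 + L\right)\right) X = X \left(12 + X\right) \left(X - 5 L + \left(-6 + L\right) \left(-2 + L\right)\right)$)
$\frac{624}{A{\left(46 \right)}} + \frac{V{\left(71,-1 \right)}}{2008} = \frac{624}{67} + \frac{\left(-1\right) \left(144 + \left(-1\right)^{2} - 11076 + 12 \cdot 71^{2} + 24 \left(-1\right) - 71^{2} - 923 \left(-1\right)\right)}{2008} = 624 \cdot \frac{1}{67} + - (144 + 1 - 11076 + 12 \cdot 5041 - 24 - 5041 + 923) \frac{1}{2008} = \frac{624}{67} + - (144 + 1 - 11076 + 60492 - 24 - 5041 + 923) \frac{1}{2008} = \frac{624}{67} + \left(-1\right) 45419 \cdot \frac{1}{2008} = \frac{624}{67} - \frac{45419}{2008} = - \frac{1790081}{134536}$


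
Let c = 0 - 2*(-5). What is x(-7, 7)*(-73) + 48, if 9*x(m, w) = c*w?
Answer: -4678/9 ≈ -519.78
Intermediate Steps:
c = 10 (c = 0 + 10 = 10)
x(m, w) = 10*w/9 (x(m, w) = (10*w)/9 = 10*w/9)
x(-7, 7)*(-73) + 48 = ((10/9)*7)*(-73) + 48 = (70/9)*(-73) + 48 = -5110/9 + 48 = -4678/9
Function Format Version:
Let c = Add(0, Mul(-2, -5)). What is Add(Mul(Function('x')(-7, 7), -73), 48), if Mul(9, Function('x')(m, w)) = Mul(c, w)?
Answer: Rational(-4678, 9) ≈ -519.78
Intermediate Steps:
c = 10 (c = Add(0, 10) = 10)
Function('x')(m, w) = Mul(Rational(10, 9), w) (Function('x')(m, w) = Mul(Rational(1, 9), Mul(10, w)) = Mul(Rational(10, 9), w))
Add(Mul(Function('x')(-7, 7), -73), 48) = Add(Mul(Mul(Rational(10, 9), 7), -73), 48) = Add(Mul(Rational(70, 9), -73), 48) = Add(Rational(-5110, 9), 48) = Rational(-4678, 9)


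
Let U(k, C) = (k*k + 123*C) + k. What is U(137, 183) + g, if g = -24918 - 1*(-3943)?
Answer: 20440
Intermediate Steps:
U(k, C) = k + k² + 123*C (U(k, C) = (k² + 123*C) + k = k + k² + 123*C)
g = -20975 (g = -24918 + 3943 = -20975)
U(137, 183) + g = (137 + 137² + 123*183) - 20975 = (137 + 18769 + 22509) - 20975 = 41415 - 20975 = 20440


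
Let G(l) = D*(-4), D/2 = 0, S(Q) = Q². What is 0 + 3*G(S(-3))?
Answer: 0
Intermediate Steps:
D = 0 (D = 2*0 = 0)
G(l) = 0 (G(l) = 0*(-4) = 0)
0 + 3*G(S(-3)) = 0 + 3*0 = 0 + 0 = 0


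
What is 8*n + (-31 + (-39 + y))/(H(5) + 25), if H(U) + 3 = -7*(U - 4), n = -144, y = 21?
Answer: -17329/15 ≈ -1155.3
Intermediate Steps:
H(U) = 25 - 7*U (H(U) = -3 - 7*(U - 4) = -3 - 7*(-4 + U) = -3 + (28 - 7*U) = 25 - 7*U)
8*n + (-31 + (-39 + y))/(H(5) + 25) = 8*(-144) + (-31 + (-39 + 21))/((25 - 7*5) + 25) = -1152 + (-31 - 18)/((25 - 35) + 25) = -1152 - 49/(-10 + 25) = -1152 - 49/15 = -17329/15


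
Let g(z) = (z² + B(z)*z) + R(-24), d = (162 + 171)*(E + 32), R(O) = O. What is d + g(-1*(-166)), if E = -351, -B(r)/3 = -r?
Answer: 3973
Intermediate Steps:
B(r) = 3*r (B(r) = -(-3)*r = 3*r)
d = -106227 (d = (162 + 171)*(-351 + 32) = 333*(-319) = -106227)
g(z) = -24 + 4*z² (g(z) = (z² + (3*z)*z) - 24 = (z² + 3*z²) - 24 = 4*z² - 24 = -24 + 4*z²)
d + g(-1*(-166)) = -106227 + (-24 + 4*(-1*(-166))²) = -106227 + (-24 + 4*166²) = -106227 + (-24 + 4*27556) = -106227 + (-24 + 110224) = -106227 + 110200 = 3973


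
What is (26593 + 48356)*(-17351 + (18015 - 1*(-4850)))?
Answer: 413268786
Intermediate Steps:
(26593 + 48356)*(-17351 + (18015 - 1*(-4850))) = 74949*(-17351 + (18015 + 4850)) = 74949*(-17351 + 22865) = 74949*5514 = 413268786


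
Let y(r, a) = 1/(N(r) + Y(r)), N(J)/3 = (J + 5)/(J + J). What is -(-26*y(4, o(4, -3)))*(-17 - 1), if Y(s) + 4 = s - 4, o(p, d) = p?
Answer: 3744/5 ≈ 748.80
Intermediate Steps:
Y(s) = -8 + s (Y(s) = -4 + (s - 4) = -4 + (-4 + s) = -8 + s)
N(J) = 3*(5 + J)/(2*J) (N(J) = 3*((J + 5)/(J + J)) = 3*((5 + J)/((2*J))) = 3*((5 + J)*(1/(2*J))) = 3*((5 + J)/(2*J)) = 3*(5 + J)/(2*J))
y(r, a) = 1/(-8 + r + 3*(5 + r)/(2*r)) (y(r, a) = 1/(3*(5 + r)/(2*r) + (-8 + r)) = 1/(-8 + r + 3*(5 + r)/(2*r)))
-(-26*y(4, o(4, -3)))*(-17 - 1) = -(-52*4/(15 - 13*4 + 2*4**2))*(-17 - 1) = -(-52*4/(15 - 52 + 2*16))*(-18) = -(-52*4/(15 - 52 + 32))*(-18) = -(-52*4/(-5))*(-18) = -(-52*4*(-1)/5)*(-18) = -(-26*(-8/5))*(-18) = -208*(-18)/5 = -1*(-3744/5) = 3744/5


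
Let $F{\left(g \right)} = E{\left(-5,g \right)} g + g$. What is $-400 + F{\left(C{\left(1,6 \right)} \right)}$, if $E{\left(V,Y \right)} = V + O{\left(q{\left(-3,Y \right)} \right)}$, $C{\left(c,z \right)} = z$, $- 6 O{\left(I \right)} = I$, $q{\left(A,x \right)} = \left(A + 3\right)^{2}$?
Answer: $-424$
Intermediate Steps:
$q{\left(A,x \right)} = \left(3 + A\right)^{2}$
$O{\left(I \right)} = - \frac{I}{6}$
$E{\left(V,Y \right)} = V$ ($E{\left(V,Y \right)} = V - \frac{\left(3 - 3\right)^{2}}{6} = V - \frac{0^{2}}{6} = V - 0 = V + 0 = V$)
$F{\left(g \right)} = - 4 g$ ($F{\left(g \right)} = - 5 g + g = - 4 g$)
$-400 + F{\left(C{\left(1,6 \right)} \right)} = -400 - 24 = -424$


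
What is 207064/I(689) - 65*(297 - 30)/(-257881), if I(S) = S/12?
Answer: 3791635587/1051361 ≈ 3606.4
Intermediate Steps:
I(S) = S/12 (I(S) = S*(1/12) = S/12)
207064/I(689) - 65*(297 - 30)/(-257881) = 207064/(((1/12)*689)) - 65*(297 - 30)/(-257881) = 207064/(689/12) - 65*267*(-1/257881) = 207064*(12/689) - 17355*(-1/257881) = 191136/53 + 1335/19837 = 3791635587/1051361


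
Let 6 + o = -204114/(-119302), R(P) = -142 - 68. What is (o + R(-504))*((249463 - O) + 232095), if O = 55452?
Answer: -5446725085254/59651 ≈ -9.1310e+7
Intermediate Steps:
R(P) = -210
o = -255849/59651 (o = -6 - 204114/(-119302) = -6 - 204114*(-1/119302) = -6 + 102057/59651 = -255849/59651 ≈ -4.2891)
(o + R(-504))*((249463 - O) + 232095) = (-255849/59651 - 210)*((249463 - 1*55452) + 232095) = -12782559*((249463 - 55452) + 232095)/59651 = -12782559*(194011 + 232095)/59651 = -12782559/59651*426106 = -5446725085254/59651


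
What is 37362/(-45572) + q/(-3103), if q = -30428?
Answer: 635365265/70704958 ≈ 8.9861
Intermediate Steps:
37362/(-45572) + q/(-3103) = 37362/(-45572) - 30428/(-3103) = 37362*(-1/45572) - 30428*(-1/3103) = -18681/22786 + 30428/3103 = 635365265/70704958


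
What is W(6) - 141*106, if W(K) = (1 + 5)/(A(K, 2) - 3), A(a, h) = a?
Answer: -14944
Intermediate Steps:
W(K) = 6/(-3 + K) (W(K) = (1 + 5)/(K - 3) = 6/(-3 + K))
W(6) - 141*106 = 6/(-3 + 6) - 141*106 = 6/3 - 14946 = 6*(⅓) - 14946 = 2 - 14946 = -14944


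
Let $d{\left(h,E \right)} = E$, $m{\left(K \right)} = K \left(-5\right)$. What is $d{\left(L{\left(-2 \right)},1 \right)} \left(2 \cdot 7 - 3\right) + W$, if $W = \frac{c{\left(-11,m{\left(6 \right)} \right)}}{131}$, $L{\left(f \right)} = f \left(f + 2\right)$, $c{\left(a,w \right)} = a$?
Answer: $\frac{1430}{131} \approx 10.916$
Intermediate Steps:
$m{\left(K \right)} = - 5 K$
$L{\left(f \right)} = f \left(2 + f\right)$
$W = - \frac{11}{131} \approx -0.083969$
$d{\left(L{\left(-2 \right)},1 \right)} \left(2 \cdot 7 - 3\right) + W = 1 \left(2 \cdot 7 - 3\right) - \frac{11}{131} = 1 \left(14 - 3\right) - \frac{11}{131} = 1 \cdot 11 - \frac{11}{131} = 11 - \frac{11}{131} = \frac{1430}{131}$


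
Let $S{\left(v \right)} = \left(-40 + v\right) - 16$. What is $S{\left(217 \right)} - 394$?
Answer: $-233$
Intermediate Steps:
$S{\left(v \right)} = -56 + v$
$S{\left(217 \right)} - 394 = \left(-56 + 217\right) - 394 = 161 - 394 = -233$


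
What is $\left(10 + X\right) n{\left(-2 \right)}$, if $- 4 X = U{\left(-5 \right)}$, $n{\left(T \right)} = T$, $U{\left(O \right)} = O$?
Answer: $- \frac{45}{2} \approx -22.5$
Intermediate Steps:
$X = \frac{5}{4}$ ($X = \left(- \frac{1}{4}\right) \left(-5\right) = \frac{5}{4} \approx 1.25$)
$\left(10 + X\right) n{\left(-2 \right)} = \left(10 + \frac{5}{4}\right) \left(-2\right) = \frac{45}{4} \left(-2\right) = - \frac{45}{2}$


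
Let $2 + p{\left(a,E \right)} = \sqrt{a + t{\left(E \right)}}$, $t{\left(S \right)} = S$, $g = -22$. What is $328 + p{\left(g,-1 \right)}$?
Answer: $326 + i \sqrt{23} \approx 326.0 + 4.7958 i$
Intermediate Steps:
$p{\left(a,E \right)} = -2 + \sqrt{E + a}$ ($p{\left(a,E \right)} = -2 + \sqrt{a + E} = -2 + \sqrt{E + a}$)
$328 + p{\left(g,-1 \right)} = 328 - \left(2 - \sqrt{-1 - 22}\right) = 328 - \left(2 - \sqrt{-23}\right) = 328 - \left(2 - i \sqrt{23}\right) = 326 + i \sqrt{23}$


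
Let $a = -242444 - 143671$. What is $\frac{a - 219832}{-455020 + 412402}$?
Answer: $\frac{605947}{42618} \approx 14.218$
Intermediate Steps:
$a = -386115$
$\frac{a - 219832}{-455020 + 412402} = \frac{-386115 - 219832}{-455020 + 412402} = - \frac{605947}{-42618} = \left(-605947\right) \left(- \frac{1}{42618}\right) = \frac{605947}{42618}$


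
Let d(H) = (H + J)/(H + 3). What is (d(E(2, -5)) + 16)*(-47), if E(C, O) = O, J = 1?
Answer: -846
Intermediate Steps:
d(H) = (1 + H)/(3 + H) (d(H) = (H + 1)/(H + 3) = (1 + H)/(3 + H))
(d(E(2, -5)) + 16)*(-47) = ((1 - 5)/(3 - 5) + 16)*(-47) = (-4/(-2) + 16)*(-47) = (-½*(-4) + 16)*(-47) = (2 + 16)*(-47) = 18*(-47) = -846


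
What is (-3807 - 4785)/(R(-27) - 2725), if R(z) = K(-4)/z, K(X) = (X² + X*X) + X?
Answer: 231984/73603 ≈ 3.1518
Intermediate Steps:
K(X) = X + 2*X² (K(X) = (X² + X²) + X = 2*X² + X = X + 2*X²)
R(z) = 28/z (R(z) = (-4*(1 + 2*(-4)))/z = (-4*(1 - 8))/z = (-4*(-7))/z = 28/z)
(-3807 - 4785)/(R(-27) - 2725) = (-3807 - 4785)/(28/(-27) - 2725) = -8592/(28*(-1/27) - 2725) = -8592/(-28/27 - 2725) = -8592/(-73603/27) = -8592*(-27/73603) = 231984/73603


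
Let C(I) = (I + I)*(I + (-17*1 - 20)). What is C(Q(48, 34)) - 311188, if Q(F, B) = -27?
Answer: -307732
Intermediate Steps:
C(I) = 2*I*(-37 + I) (C(I) = (2*I)*(I + (-17 - 20)) = (2*I)*(I - 37) = (2*I)*(-37 + I) = 2*I*(-37 + I))
C(Q(48, 34)) - 311188 = 2*(-27)*(-37 - 27) - 311188 = 2*(-27)*(-64) - 311188 = 3456 - 311188 = -307732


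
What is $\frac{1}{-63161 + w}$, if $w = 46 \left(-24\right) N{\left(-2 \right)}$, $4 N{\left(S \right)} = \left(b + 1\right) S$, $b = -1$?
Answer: $- \frac{1}{63161} \approx -1.5833 \cdot 10^{-5}$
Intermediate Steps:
$N{\left(S \right)} = 0$ ($N{\left(S \right)} = \frac{\left(-1 + 1\right) S}{4} = \frac{0 S}{4} = \frac{1}{4} \cdot 0 = 0$)
$w = 0$ ($w = 46 \left(-24\right) 0 = \left(-1104\right) 0 = 0$)
$\frac{1}{-63161 + w} = \frac{1}{-63161 + 0} = \frac{1}{-63161} = - \frac{1}{63161}$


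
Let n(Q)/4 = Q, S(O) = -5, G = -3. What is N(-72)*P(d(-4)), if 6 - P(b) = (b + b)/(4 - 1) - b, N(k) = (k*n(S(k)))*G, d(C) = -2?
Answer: -23040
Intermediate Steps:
n(Q) = 4*Q
N(k) = 60*k (N(k) = (k*(4*(-5)))*(-3) = (k*(-20))*(-3) = -20*k*(-3) = 60*k)
P(b) = 6 + b/3 (P(b) = 6 - ((b + b)/(4 - 1) - b) = 6 - ((2*b)/3 - b) = 6 - ((2*b)*(1/3) - b) = 6 - (2*b/3 - b) = 6 - (-1)*b/3 = 6 + b/3)
N(-72)*P(d(-4)) = (60*(-72))*(6 + (1/3)*(-2)) = -4320*(6 - 2/3) = -4320*16/3 = -23040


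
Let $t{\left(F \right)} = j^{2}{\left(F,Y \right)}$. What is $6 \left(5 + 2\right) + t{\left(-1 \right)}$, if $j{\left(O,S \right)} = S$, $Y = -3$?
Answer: $51$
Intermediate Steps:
$t{\left(F \right)} = 9$ ($t{\left(F \right)} = \left(-3\right)^{2} = 9$)
$6 \left(5 + 2\right) + t{\left(-1 \right)} = 6 \left(5 + 2\right) + 9 = 6 \cdot 7 + 9 = 42 + 9 = 51$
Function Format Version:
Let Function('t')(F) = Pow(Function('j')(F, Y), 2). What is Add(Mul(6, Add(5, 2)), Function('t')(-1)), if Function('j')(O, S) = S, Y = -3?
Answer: 51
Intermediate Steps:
Function('t')(F) = 9 (Function('t')(F) = Pow(-3, 2) = 9)
Add(Mul(6, Add(5, 2)), Function('t')(-1)) = Add(Mul(6, Add(5, 2)), 9) = Add(Mul(6, 7), 9) = Add(42, 9) = 51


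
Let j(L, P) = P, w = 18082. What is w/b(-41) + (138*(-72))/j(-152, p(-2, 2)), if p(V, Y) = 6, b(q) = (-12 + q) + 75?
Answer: -9175/11 ≈ -834.09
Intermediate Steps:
b(q) = 63 + q
w/b(-41) + (138*(-72))/j(-152, p(-2, 2)) = 18082/(63 - 41) + (138*(-72))/6 = 18082/22 - 9936*1/6 = 18082*(1/22) - 1656 = 9041/11 - 1656 = -9175/11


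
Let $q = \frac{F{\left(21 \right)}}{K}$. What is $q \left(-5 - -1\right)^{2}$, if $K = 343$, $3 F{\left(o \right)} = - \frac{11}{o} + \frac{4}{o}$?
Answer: $- \frac{16}{3087} \approx -0.005183$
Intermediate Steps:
$F{\left(o \right)} = - \frac{7}{3 o}$ ($F{\left(o \right)} = \frac{- \frac{11}{o} + \frac{4}{o}}{3} = \frac{\left(-7\right) \frac{1}{o}}{3} = - \frac{7}{3 o}$)
$q = - \frac{1}{3087}$ ($q = \frac{\left(- \frac{7}{3}\right) \frac{1}{21}}{343} = \left(- \frac{7}{3}\right) \frac{1}{21} \cdot \frac{1}{343} = \left(- \frac{1}{9}\right) \frac{1}{343} = - \frac{1}{3087} \approx -0.00032394$)
$q \left(-5 - -1\right)^{2} = - \frac{\left(-5 - -1\right)^{2}}{3087} = - \frac{\left(-5 + 1\right)^{2}}{3087} = - \frac{\left(-4\right)^{2}}{3087} = \left(- \frac{1}{3087}\right) 16 = - \frac{16}{3087}$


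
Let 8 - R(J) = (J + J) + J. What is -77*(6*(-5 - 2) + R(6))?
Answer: 4004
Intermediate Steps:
R(J) = 8 - 3*J (R(J) = 8 - ((J + J) + J) = 8 - (2*J + J) = 8 - 3*J)
-77*(6*(-5 - 2) + R(6)) = -77*(6*(-5 - 2) + (8 - 3*6)) = -77*(6*(-7) + (8 - 18)) = -77*(-42 - 10) = -77*(-52) = 4004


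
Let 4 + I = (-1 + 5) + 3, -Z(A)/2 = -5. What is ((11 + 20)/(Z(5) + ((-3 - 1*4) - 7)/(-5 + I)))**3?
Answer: 29791/4913 ≈ 6.0637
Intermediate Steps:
Z(A) = 10 (Z(A) = -2*(-5) = 10)
I = 3 (I = -4 + ((-1 + 5) + 3) = -4 + (4 + 3) = -4 + 7 = 3)
((11 + 20)/(Z(5) + ((-3 - 1*4) - 7)/(-5 + I)))**3 = ((11 + 20)/(10 + ((-3 - 1*4) - 7)/(-5 + 3)))**3 = (31/(10 + ((-3 - 4) - 7)/(-2)))**3 = (31/(10 + (-7 - 7)*(-1/2)))**3 = (31/(10 - 14*(-1/2)))**3 = (31/(10 + 7))**3 = (31/17)**3 = 29791/4913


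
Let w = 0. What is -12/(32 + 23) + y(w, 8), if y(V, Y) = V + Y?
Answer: 428/55 ≈ 7.7818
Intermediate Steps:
-12/(32 + 23) + y(w, 8) = -12/(32 + 23) + (0 + 8) = -12/55 + 8 = 428/55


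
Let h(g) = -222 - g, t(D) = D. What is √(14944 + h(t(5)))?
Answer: √14717 ≈ 121.31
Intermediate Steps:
√(14944 + h(t(5))) = √(14944 + (-222 - 1*5)) = √(14944 + (-222 - 5)) = √(14944 - 227) = √14717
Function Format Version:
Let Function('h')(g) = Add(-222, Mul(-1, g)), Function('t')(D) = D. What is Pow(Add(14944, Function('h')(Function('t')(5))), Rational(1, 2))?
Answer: Pow(14717, Rational(1, 2)) ≈ 121.31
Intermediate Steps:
Pow(Add(14944, Function('h')(Function('t')(5))), Rational(1, 2)) = Pow(Add(14944, Add(-222, Mul(-1, 5))), Rational(1, 2)) = Pow(Add(14944, Add(-222, -5)), Rational(1, 2)) = Pow(Add(14944, -227), Rational(1, 2)) = Pow(14717, Rational(1, 2))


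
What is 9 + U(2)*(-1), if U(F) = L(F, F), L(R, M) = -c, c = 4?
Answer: 13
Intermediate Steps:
L(R, M) = -4 (L(R, M) = -1*4 = -4)
U(F) = -4
9 + U(2)*(-1) = 9 - 4*(-1) = 9 + 4 = 13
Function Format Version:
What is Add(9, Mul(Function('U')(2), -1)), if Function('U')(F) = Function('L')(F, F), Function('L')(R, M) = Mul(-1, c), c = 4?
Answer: 13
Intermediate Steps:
Function('L')(R, M) = -4 (Function('L')(R, M) = Mul(-1, 4) = -4)
Function('U')(F) = -4
Add(9, Mul(Function('U')(2), -1)) = Add(9, Mul(-4, -1)) = Add(9, 4) = 13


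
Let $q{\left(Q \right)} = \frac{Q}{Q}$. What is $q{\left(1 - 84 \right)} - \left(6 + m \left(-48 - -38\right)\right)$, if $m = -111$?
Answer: $-1115$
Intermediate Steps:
$q{\left(Q \right)} = 1$
$q{\left(1 - 84 \right)} - \left(6 + m \left(-48 - -38\right)\right) = 1 - \left(6 - 111 \left(-48 - -38\right)\right) = 1 - \left(6 - 111 \left(-48 + 38\right)\right) = 1 - \left(6 - -1110\right) = 1 - \left(6 + 1110\right) = 1 - 1116 = -1115$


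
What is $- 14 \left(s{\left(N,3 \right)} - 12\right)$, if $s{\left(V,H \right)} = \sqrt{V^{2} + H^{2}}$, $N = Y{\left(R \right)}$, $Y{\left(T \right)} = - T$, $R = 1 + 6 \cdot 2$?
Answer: $168 - 14 \sqrt{178} \approx -18.783$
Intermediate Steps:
$R = 13$ ($R = 1 + 12 = 13$)
$N = -13$ ($N = \left(-1\right) 13 = -13$)
$s{\left(V,H \right)} = \sqrt{H^{2} + V^{2}}$
$- 14 \left(s{\left(N,3 \right)} - 12\right) = - 14 \left(\sqrt{3^{2} + \left(-13\right)^{2}} - 12\right) = - 14 \left(\sqrt{9 + 169} - 12\right) = - 14 \left(\sqrt{178} - 12\right) = - 14 \left(-12 + \sqrt{178}\right) = 168 - 14 \sqrt{178}$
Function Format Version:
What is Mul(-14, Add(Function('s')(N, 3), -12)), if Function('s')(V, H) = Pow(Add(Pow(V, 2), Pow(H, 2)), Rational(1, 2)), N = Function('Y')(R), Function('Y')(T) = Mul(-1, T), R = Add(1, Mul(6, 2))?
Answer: Add(168, Mul(-14, Pow(178, Rational(1, 2)))) ≈ -18.783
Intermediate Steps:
R = 13 (R = Add(1, 12) = 13)
N = -13 (N = Mul(-1, 13) = -13)
Function('s')(V, H) = Pow(Add(Pow(H, 2), Pow(V, 2)), Rational(1, 2))
Mul(-14, Add(Function('s')(N, 3), -12)) = Mul(-14, Add(Pow(Add(Pow(3, 2), Pow(-13, 2)), Rational(1, 2)), -12)) = Mul(-14, Add(Pow(Add(9, 169), Rational(1, 2)), -12)) = Mul(-14, Add(Pow(178, Rational(1, 2)), -12)) = Mul(-14, Add(-12, Pow(178, Rational(1, 2)))) = Add(168, Mul(-14, Pow(178, Rational(1, 2))))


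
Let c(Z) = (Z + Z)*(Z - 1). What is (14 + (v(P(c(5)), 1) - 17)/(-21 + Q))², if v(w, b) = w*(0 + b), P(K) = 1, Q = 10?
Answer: 28900/121 ≈ 238.84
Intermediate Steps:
c(Z) = 2*Z*(-1 + Z) (c(Z) = (2*Z)*(-1 + Z) = 2*Z*(-1 + Z))
v(w, b) = b*w (v(w, b) = w*b = b*w)
(14 + (v(P(c(5)), 1) - 17)/(-21 + Q))² = (14 + (1*1 - 17)/(-21 + 10))² = (14 + (1 - 17)/(-11))² = (14 - 16*(-1/11))² = (14 + 16/11)² = (170/11)² = 28900/121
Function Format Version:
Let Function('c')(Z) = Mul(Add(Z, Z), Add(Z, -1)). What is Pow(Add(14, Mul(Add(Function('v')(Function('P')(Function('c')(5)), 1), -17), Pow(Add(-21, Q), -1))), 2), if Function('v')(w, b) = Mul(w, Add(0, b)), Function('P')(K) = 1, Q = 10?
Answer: Rational(28900, 121) ≈ 238.84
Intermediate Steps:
Function('c')(Z) = Mul(2, Z, Add(-1, Z)) (Function('c')(Z) = Mul(Mul(2, Z), Add(-1, Z)) = Mul(2, Z, Add(-1, Z)))
Function('v')(w, b) = Mul(b, w) (Function('v')(w, b) = Mul(w, b) = Mul(b, w))
Pow(Add(14, Mul(Add(Function('v')(Function('P')(Function('c')(5)), 1), -17), Pow(Add(-21, Q), -1))), 2) = Pow(Add(14, Mul(Add(Mul(1, 1), -17), Pow(Add(-21, 10), -1))), 2) = Pow(Add(14, Mul(Add(1, -17), Pow(-11, -1))), 2) = Pow(Add(14, Mul(-16, Rational(-1, 11))), 2) = Pow(Add(14, Rational(16, 11)), 2) = Pow(Rational(170, 11), 2) = Rational(28900, 121)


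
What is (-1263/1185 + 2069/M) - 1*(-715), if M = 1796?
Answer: 507296439/709420 ≈ 715.09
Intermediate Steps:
(-1263/1185 + 2069/M) - 1*(-715) = (-1263/1185 + 2069/1796) - 1*(-715) = (-1263*1/1185 + 2069*(1/1796)) + 715 = (-421/395 + 2069/1796) + 715 = 61139/709420 + 715 = 507296439/709420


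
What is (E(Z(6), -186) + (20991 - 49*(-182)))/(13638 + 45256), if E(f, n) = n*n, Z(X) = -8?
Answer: 64505/58894 ≈ 1.0953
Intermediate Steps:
E(f, n) = n²
(E(Z(6), -186) + (20991 - 49*(-182)))/(13638 + 45256) = ((-186)² + (20991 - 49*(-182)))/(13638 + 45256) = (34596 + (20991 - 1*(-8918)))/58894 = (34596 + (20991 + 8918))*(1/58894) = (34596 + 29909)*(1/58894) = 64505*(1/58894) = 64505/58894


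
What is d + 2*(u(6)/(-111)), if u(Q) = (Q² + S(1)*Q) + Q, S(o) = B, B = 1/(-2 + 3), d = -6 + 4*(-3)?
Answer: -698/37 ≈ -18.865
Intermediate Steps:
d = -18 (d = -6 - 12 = -18)
B = 1 (B = 1/1 = 1)
S(o) = 1
u(Q) = Q² + 2*Q (u(Q) = (Q² + 1*Q) + Q = (Q² + Q) + Q = (Q + Q²) + Q = Q² + 2*Q)
d + 2*(u(6)/(-111)) = -18 + 2*((6*(2 + 6))/(-111)) = -18 + 2*((6*8)*(-1/111)) = -18 + 2*(48*(-1/111)) = -18 + 2*(-16/37) = -18 - 32/37 = -698/37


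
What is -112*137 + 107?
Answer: -15237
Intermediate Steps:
-112*137 + 107 = -15344 + 107 = -15237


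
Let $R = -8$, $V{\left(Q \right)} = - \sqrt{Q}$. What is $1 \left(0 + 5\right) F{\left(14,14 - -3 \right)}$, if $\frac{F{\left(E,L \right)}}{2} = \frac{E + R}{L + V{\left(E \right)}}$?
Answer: $\frac{204}{55} + \frac{12 \sqrt{14}}{55} \approx 4.5255$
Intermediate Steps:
$F{\left(E,L \right)} = \frac{2 \left(-8 + E\right)}{L - \sqrt{E}}$ ($F{\left(E,L \right)} = 2 \frac{E - 8}{L - \sqrt{E}} = 2 \frac{-8 + E}{L - \sqrt{E}} = \frac{2 \left(-8 + E\right)}{L - \sqrt{E}}$)
$1 \left(0 + 5\right) F{\left(14,14 - -3 \right)} = 1 \left(0 + 5\right) \frac{2 \left(8 - 14\right)}{\sqrt{14} - \left(14 - -3\right)} = 1 \cdot 5 \frac{2 \left(8 - 14\right)}{\sqrt{14} - \left(14 + 3\right)} = 5 \cdot 2 \frac{1}{\sqrt{14} - 17} \left(-6\right) = 5 \cdot 2 \frac{1}{-17 + \sqrt{14}} \left(-6\right) = 5 \left(- \frac{12}{-17 + \sqrt{14}}\right) = - \frac{60}{-17 + \sqrt{14}}$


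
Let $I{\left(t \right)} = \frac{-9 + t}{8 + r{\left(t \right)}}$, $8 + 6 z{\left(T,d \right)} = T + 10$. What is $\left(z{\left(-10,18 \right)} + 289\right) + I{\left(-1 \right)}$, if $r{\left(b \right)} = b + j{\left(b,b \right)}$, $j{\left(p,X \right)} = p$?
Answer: $286$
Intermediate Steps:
$z{\left(T,d \right)} = \frac{1}{3} + \frac{T}{6}$ ($z{\left(T,d \right)} = - \frac{4}{3} + \frac{T + 10}{6} = - \frac{4}{3} + \frac{10 + T}{6} = - \frac{4}{3} + \left(\frac{5}{3} + \frac{T}{6}\right) = \frac{1}{3} + \frac{T}{6}$)
$r{\left(b \right)} = 2 b$ ($r{\left(b \right)} = b + b = 2 b$)
$I{\left(t \right)} = \frac{-9 + t}{8 + 2 t}$
$\left(z{\left(-10,18 \right)} + 289\right) + I{\left(-1 \right)} = \left(\left(\frac{1}{3} + \frac{1}{6} \left(-10\right)\right) + 289\right) + \frac{-9 - 1}{2 \left(4 - 1\right)} = \left(\left(\frac{1}{3} - \frac{5}{3}\right) + 289\right) + \frac{1}{2} \cdot \frac{1}{3} \left(-10\right) = \left(- \frac{4}{3} + 289\right) + \frac{1}{2} \cdot \frac{1}{3} \left(-10\right) = \frac{863}{3} - \frac{5}{3} = 286$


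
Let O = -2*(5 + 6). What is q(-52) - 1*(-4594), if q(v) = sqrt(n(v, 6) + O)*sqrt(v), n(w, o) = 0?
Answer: 4594 - 2*sqrt(286) ≈ 4560.2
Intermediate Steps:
O = -22 (O = -2*11 = -22)
q(v) = I*sqrt(22)*sqrt(v) (q(v) = sqrt(0 - 22)*sqrt(v) = sqrt(-22)*sqrt(v) = (I*sqrt(22))*sqrt(v) = I*sqrt(22)*sqrt(v))
q(-52) - 1*(-4594) = I*sqrt(22)*sqrt(-52) - 1*(-4594) = I*sqrt(22)*(2*I*sqrt(13)) + 4594 = -2*sqrt(286) + 4594 = 4594 - 2*sqrt(286)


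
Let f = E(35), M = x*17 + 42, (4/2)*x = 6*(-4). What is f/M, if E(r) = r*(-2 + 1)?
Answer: 35/162 ≈ 0.21605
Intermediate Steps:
x = -12 (x = (6*(-4))/2 = (½)*(-24) = -12)
M = -162 (M = -12*17 + 42 = -204 + 42 = -162)
E(r) = -r (E(r) = r*(-1) = -r)
f = -35 (f = -1*35 = -35)
f/M = -35/(-162) = -35*(-1/162) = 35/162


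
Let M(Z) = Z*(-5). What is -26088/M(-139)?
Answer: -26088/695 ≈ -37.537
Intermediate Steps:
M(Z) = -5*Z
-26088/M(-139) = -26088/((-5*(-139))) = -26088/695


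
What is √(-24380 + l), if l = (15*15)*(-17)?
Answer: I*√28205 ≈ 167.94*I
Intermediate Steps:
l = -3825 (l = 225*(-17) = -3825)
√(-24380 + l) = √(-24380 - 3825) = √(-28205) = I*√28205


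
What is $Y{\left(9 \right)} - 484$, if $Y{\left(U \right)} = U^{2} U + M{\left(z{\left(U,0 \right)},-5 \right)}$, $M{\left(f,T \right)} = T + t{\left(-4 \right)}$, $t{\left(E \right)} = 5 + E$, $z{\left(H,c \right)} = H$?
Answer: $241$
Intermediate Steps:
$M{\left(f,T \right)} = 1 + T$ ($M{\left(f,T \right)} = T + \left(5 - 4\right) = T + 1 = 1 + T$)
$Y{\left(U \right)} = -4 + U^{3}$ ($Y{\left(U \right)} = U^{2} U + \left(1 - 5\right) = U^{3} - 4 = -4 + U^{3}$)
$Y{\left(9 \right)} - 484 = \left(-4 + 9^{3}\right) - 484 = \left(-4 + 729\right) - 484 = 725 - 484 = 241$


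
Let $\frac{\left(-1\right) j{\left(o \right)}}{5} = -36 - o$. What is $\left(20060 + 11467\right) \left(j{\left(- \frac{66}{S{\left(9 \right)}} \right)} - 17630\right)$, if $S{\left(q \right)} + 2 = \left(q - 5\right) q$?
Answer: $- \frac{9357686505}{17} \approx -5.5045 \cdot 10^{8}$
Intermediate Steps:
$S{\left(q \right)} = -2 + q \left(-5 + q\right)$ ($S{\left(q \right)} = -2 + \left(q - 5\right) q = -2 + \left(-5 + q\right) q = -2 + q \left(-5 + q\right)$)
$j{\left(o \right)} = 180 + 5 o$ ($j{\left(o \right)} = - 5 \left(-36 - o\right) = 180 + 5 o$)
$\left(20060 + 11467\right) \left(j{\left(- \frac{66}{S{\left(9 \right)}} \right)} - 17630\right) = \left(20060 + 11467\right) \left(\left(180 + 5 \left(- \frac{66}{-2 + 9^{2} - 45}\right)\right) - 17630\right) = 31527 \left(\left(180 + 5 \left(- \frac{66}{-2 + 81 - 45}\right)\right) - 17630\right) = 31527 \left(\left(180 + 5 \left(- \frac{66}{34}\right)\right) - 17630\right) = 31527 \left(\left(180 + 5 \left(\left(-66\right) \frac{1}{34}\right)\right) - 17630\right) = 31527 \left(\left(180 + 5 \left(- \frac{33}{17}\right)\right) - 17630\right) = 31527 \left(\left(180 - \frac{165}{17}\right) - 17630\right) = 31527 \left(\frac{2895}{17} - 17630\right) = 31527 \left(- \frac{296815}{17}\right) = - \frac{9357686505}{17}$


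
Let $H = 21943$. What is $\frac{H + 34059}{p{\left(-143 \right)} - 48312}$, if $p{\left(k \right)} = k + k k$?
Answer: $- \frac{28001}{14003} \approx -1.9996$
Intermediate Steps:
$p{\left(k \right)} = k + k^{2}$
$\frac{H + 34059}{p{\left(-143 \right)} - 48312} = \frac{21943 + 34059}{- 143 \left(1 - 143\right) - 48312} = \frac{56002}{\left(-143\right) \left(-142\right) - 48312} = \frac{56002}{20306 - 48312} = \frac{56002}{-28006} = 56002 \left(- \frac{1}{28006}\right) = - \frac{28001}{14003}$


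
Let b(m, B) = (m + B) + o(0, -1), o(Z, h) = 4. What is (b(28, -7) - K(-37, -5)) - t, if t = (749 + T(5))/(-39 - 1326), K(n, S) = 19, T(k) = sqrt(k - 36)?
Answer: 1277/195 + I*sqrt(31)/1365 ≈ 6.5487 + 0.0040789*I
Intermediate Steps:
T(k) = sqrt(-36 + k)
t = -107/195 - I*sqrt(31)/1365 (t = (749 + sqrt(-36 + 5))/(-39 - 1326) = (749 + sqrt(-31))/(-1365) = (749 + I*sqrt(31))*(-1/1365) = -107/195 - I*sqrt(31)/1365 ≈ -0.54872 - 0.0040789*I)
b(m, B) = 4 + B + m (b(m, B) = (m + B) + 4 = (B + m) + 4 = 4 + B + m)
(b(28, -7) - K(-37, -5)) - t = ((4 - 7 + 28) - 1*19) - (-107/195 - I*sqrt(31)/1365) = (25 - 19) + (107/195 + I*sqrt(31)/1365) = 6 + (107/195 + I*sqrt(31)/1365) = 1277/195 + I*sqrt(31)/1365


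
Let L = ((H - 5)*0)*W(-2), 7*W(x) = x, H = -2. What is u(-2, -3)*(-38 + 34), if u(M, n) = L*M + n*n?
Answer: -36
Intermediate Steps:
W(x) = x/7
L = 0 (L = ((-2 - 5)*0)*((1/7)*(-2)) = -7*0*(-2/7) = 0*(-2/7) = 0)
u(M, n) = n**2 (u(M, n) = 0*M + n*n = 0 + n**2 = n**2)
u(-2, -3)*(-38 + 34) = (-3)**2*(-38 + 34) = 9*(-4) = -36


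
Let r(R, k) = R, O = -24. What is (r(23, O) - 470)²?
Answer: 199809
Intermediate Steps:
(r(23, O) - 470)² = (23 - 470)² = (-447)² = 199809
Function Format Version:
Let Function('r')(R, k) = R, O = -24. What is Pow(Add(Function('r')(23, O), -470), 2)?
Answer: 199809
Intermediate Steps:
Pow(Add(Function('r')(23, O), -470), 2) = Pow(Add(23, -470), 2) = Pow(-447, 2) = 199809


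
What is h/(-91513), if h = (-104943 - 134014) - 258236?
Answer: 497193/91513 ≈ 5.4330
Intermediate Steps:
h = -497193 (h = -238957 - 258236 = -497193)
h/(-91513) = -497193/(-91513) = -497193*(-1/91513) = 497193/91513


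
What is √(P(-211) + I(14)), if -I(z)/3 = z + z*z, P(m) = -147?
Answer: I*√777 ≈ 27.875*I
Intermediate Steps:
I(z) = -3*z - 3*z² (I(z) = -3*(z + z*z) = -3*(z + z²) = -3*z - 3*z²)
√(P(-211) + I(14)) = √(-147 - 3*14*(1 + 14)) = √(-147 - 3*14*15) = √(-147 - 630) = √(-777) = I*√777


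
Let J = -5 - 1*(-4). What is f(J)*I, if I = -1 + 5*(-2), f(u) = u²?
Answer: -11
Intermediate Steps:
J = -1 (J = -5 + 4 = -1)
I = -11 (I = -1 - 10 = -11)
f(J)*I = (-1)²*(-11) = 1*(-11) = -11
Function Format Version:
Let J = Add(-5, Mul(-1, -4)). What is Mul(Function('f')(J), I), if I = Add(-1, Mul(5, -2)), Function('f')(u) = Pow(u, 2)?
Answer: -11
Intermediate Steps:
J = -1 (J = Add(-5, 4) = -1)
I = -11 (I = Add(-1, -10) = -11)
Mul(Function('f')(J), I) = Mul(Pow(-1, 2), -11) = Mul(1, -11) = -11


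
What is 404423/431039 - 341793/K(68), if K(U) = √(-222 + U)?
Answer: 404423/431039 + 341793*I*√154/154 ≈ 0.93825 + 27542.0*I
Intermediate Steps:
404423/431039 - 341793/K(68) = 404423/431039 - 341793/√(-222 + 68) = 404423*(1/431039) - 341793*(-I*√154/154) = 404423/431039 - 341793*(-I*√154/154) = 404423/431039 - (-341793)*I*√154/154 = 404423/431039 + 341793*I*√154/154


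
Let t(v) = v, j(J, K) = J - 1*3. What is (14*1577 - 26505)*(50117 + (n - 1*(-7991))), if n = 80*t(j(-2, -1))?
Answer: -255473316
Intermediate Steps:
j(J, K) = -3 + J (j(J, K) = J - 3 = -3 + J)
n = -400 (n = 80*(-3 - 2) = 80*(-5) = -400)
(14*1577 - 26505)*(50117 + (n - 1*(-7991))) = (14*1577 - 26505)*(50117 + (-400 - 1*(-7991))) = (22078 - 26505)*(50117 + (-400 + 7991)) = -4427*(50117 + 7591) = -4427*57708 = -255473316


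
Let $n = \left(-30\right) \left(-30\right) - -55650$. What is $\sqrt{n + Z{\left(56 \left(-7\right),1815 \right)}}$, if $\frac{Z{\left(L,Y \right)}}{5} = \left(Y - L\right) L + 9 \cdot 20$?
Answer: $i \sqrt{4268270} \approx 2066.0 i$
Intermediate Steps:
$n = 56550$ ($n = 900 + 55650 = 56550$)
$Z{\left(L,Y \right)} = 900 + 5 L \left(Y - L\right)$ ($Z{\left(L,Y \right)} = 5 \left(\left(Y - L\right) L + 9 \cdot 20\right) = 5 \left(L \left(Y - L\right) + 180\right) = 5 \left(180 + L \left(Y - L\right)\right) = 900 + 5 L \left(Y - L\right)$)
$\sqrt{n + Z{\left(56 \left(-7\right),1815 \right)}} = \sqrt{56550 + \left(900 - 5 \left(56 \left(-7\right)\right)^{2} + 5 \cdot 56 \left(-7\right) 1815\right)} = \sqrt{56550 + \left(900 - 5 \left(-392\right)^{2} + 5 \left(-392\right) 1815\right)} = \sqrt{56550 - 4324820} = \sqrt{-4268270} = i \sqrt{4268270}$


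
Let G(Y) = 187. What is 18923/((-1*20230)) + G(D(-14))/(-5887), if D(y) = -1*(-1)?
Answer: -16454673/17013430 ≈ -0.96716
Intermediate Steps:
D(y) = 1
18923/((-1*20230)) + G(D(-14))/(-5887) = 18923/((-1*20230)) + 187/(-5887) = 18923/(-20230) + 187*(-1/5887) = 18923*(-1/20230) - 187/5887 = -18923/20230 - 187/5887 = -16454673/17013430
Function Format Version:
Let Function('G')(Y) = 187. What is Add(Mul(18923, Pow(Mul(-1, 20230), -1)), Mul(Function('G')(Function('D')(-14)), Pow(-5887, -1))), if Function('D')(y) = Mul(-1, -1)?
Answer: Rational(-16454673, 17013430) ≈ -0.96716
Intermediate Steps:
Function('D')(y) = 1
Add(Mul(18923, Pow(Mul(-1, 20230), -1)), Mul(Function('G')(Function('D')(-14)), Pow(-5887, -1))) = Add(Mul(18923, Pow(Mul(-1, 20230), -1)), Mul(187, Pow(-5887, -1))) = Add(Mul(18923, Pow(-20230, -1)), Mul(187, Rational(-1, 5887))) = Add(Mul(18923, Rational(-1, 20230)), Rational(-187, 5887)) = Add(Rational(-18923, 20230), Rational(-187, 5887)) = Rational(-16454673, 17013430)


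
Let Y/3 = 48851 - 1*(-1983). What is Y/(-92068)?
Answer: -76251/46034 ≈ -1.6564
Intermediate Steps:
Y = 152502 (Y = 3*(48851 - 1*(-1983)) = 3*(48851 + 1983) = 3*50834 = 152502)
Y/(-92068) = 152502/(-92068) = 152502*(-1/92068) = -76251/46034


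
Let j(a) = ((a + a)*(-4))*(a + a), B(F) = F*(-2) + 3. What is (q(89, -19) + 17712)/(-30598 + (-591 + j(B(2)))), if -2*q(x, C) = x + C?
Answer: -17677/31205 ≈ -0.56648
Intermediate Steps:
q(x, C) = -C/2 - x/2 (q(x, C) = -(x + C)/2 = -(C + x)/2 = -C/2 - x/2)
B(F) = 3 - 2*F (B(F) = -2*F + 3 = 3 - 2*F)
j(a) = -16*a² (j(a) = ((2*a)*(-4))*(2*a) = (-8*a)*(2*a) = -16*a²)
(q(89, -19) + 17712)/(-30598 + (-591 + j(B(2)))) = ((-½*(-19) - ½*89) + 17712)/(-30598 + (-591 - 16*(3 - 2*2)²)) = ((19/2 - 89/2) + 17712)/(-30598 + (-591 - 16*(3 - 4)²)) = (-35 + 17712)/(-30598 + (-591 - 16*(-1)²)) = 17677/(-30598 + (-591 - 16*1)) = 17677/(-30598 + (-591 - 16)) = 17677/(-30598 - 607) = 17677/(-31205) = 17677*(-1/31205) = -17677/31205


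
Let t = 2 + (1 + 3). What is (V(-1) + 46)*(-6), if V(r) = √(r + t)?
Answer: -276 - 6*√5 ≈ -289.42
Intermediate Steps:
t = 6 (t = 2 + 4 = 6)
V(r) = √(6 + r) (V(r) = √(r + 6) = √(6 + r))
(V(-1) + 46)*(-6) = (√(6 - 1) + 46)*(-6) = (√5 + 46)*(-6) = (46 + √5)*(-6) = -276 - 6*√5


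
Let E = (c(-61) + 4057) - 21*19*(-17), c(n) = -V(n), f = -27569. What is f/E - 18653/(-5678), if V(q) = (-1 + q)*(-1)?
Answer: 654489/899963 ≈ 0.72724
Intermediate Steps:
V(q) = 1 - q
c(n) = -1 + n (c(n) = -(1 - n) = -1 + n)
E = 10778 (E = ((-1 - 61) + 4057) - 21*19*(-17) = (-62 + 4057) - 399*(-17) = 3995 + 6783 = 10778)
f/E - 18653/(-5678) = -27569/10778 - 18653/(-5678) = -27569*1/10778 - 18653*(-1/5678) = -27569/10778 + 18653/5678 = 654489/899963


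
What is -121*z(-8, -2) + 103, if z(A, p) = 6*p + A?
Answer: 2523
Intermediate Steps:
z(A, p) = A + 6*p
-121*z(-8, -2) + 103 = -121*(-8 + 6*(-2)) + 103 = -121*(-8 - 12) + 103 = -121*(-20) + 103 = 2420 + 103 = 2523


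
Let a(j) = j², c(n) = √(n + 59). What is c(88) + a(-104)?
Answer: 10816 + 7*√3 ≈ 10828.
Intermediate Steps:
c(n) = √(59 + n)
c(88) + a(-104) = √(59 + 88) + (-104)² = √147 + 10816 = 7*√3 + 10816 = 10816 + 7*√3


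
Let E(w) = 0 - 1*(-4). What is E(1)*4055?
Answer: 16220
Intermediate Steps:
E(w) = 4 (E(w) = 0 + 4 = 4)
E(1)*4055 = 4*4055 = 16220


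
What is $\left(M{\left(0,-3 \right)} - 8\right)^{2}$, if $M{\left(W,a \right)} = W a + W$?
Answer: $64$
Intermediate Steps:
$M{\left(W,a \right)} = W + W a$
$\left(M{\left(0,-3 \right)} - 8\right)^{2} = \left(0 \left(1 - 3\right) - 8\right)^{2} = \left(0 \left(-2\right) - 8\right)^{2} = \left(0 - 8\right)^{2} = \left(-8\right)^{2} = 64$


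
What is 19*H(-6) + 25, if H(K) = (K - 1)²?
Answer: 956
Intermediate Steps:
H(K) = (-1 + K)²
19*H(-6) + 25 = 19*(-1 - 6)² + 25 = 19*(-7)² + 25 = 19*49 + 25 = 931 + 25 = 956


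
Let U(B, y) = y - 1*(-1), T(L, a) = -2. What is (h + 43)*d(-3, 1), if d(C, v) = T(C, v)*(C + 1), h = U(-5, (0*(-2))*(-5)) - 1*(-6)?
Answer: 200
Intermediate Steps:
U(B, y) = 1 + y (U(B, y) = y + 1 = 1 + y)
h = 7 (h = (1 + (0*(-2))*(-5)) - 1*(-6) = (1 + 0*(-5)) + 6 = (1 + 0) + 6 = 1 + 6 = 7)
d(C, v) = -2 - 2*C (d(C, v) = -2*(C + 1) = -2*(1 + C) = -2 - 2*C)
(h + 43)*d(-3, 1) = (7 + 43)*(-2 - 2*(-3)) = 50*(-2 + 6) = 50*4 = 200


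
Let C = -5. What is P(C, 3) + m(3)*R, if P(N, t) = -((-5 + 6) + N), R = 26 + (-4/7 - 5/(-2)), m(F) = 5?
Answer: 2011/14 ≈ 143.64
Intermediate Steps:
R = 391/14 (R = 26 + (-4*⅐ - 5*(-½)) = 26 + (-4/7 + 5/2) = 26 + 27/14 = 391/14 ≈ 27.929)
P(N, t) = -1 - N (P(N, t) = -(1 + N) = -1 - N)
P(C, 3) + m(3)*R = (-1 - 1*(-5)) + 5*(391/14) = (-1 + 5) + 1955/14 = 4 + 1955/14 = 2011/14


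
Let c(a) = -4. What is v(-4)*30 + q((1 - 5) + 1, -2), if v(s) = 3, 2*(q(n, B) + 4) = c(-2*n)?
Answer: 84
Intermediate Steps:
q(n, B) = -6 (q(n, B) = -4 + (½)*(-4) = -4 - 2 = -6)
v(-4)*30 + q((1 - 5) + 1, -2) = 3*30 - 6 = 90 - 6 = 84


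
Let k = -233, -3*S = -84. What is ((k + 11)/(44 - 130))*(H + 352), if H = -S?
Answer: 35964/43 ≈ 836.37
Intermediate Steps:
S = 28 (S = -1/3*(-84) = 28)
H = -28 (H = -1*28 = -28)
((k + 11)/(44 - 130))*(H + 352) = ((-233 + 11)/(44 - 130))*(-28 + 352) = -222/(-86)*324 = -222*(-1/86)*324 = (111/43)*324 = 35964/43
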